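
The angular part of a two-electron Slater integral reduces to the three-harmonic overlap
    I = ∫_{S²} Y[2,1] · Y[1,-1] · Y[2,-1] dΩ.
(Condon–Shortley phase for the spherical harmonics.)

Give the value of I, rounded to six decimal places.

0.000000

m-sum = 1 − 1 − 1 = -1 ≠ 0 ⇒ I = 0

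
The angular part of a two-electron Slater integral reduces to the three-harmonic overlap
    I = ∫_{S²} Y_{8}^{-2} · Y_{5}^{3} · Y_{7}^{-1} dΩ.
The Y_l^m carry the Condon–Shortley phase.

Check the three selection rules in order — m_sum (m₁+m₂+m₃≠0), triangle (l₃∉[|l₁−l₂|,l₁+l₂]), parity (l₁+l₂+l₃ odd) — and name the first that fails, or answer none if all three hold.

Σmᵢ = 0  ✓
l₃∈[|l₁−l₂|,l₁+l₂]=[3,13], have l₃=7  ✓
Σlᵢ = 20 ⇒ even  ✓

none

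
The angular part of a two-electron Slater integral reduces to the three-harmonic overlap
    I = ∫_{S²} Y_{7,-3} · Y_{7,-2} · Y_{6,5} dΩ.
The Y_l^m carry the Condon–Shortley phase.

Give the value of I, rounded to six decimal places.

-0.040990

m-sum 0 ✓  L=20 even ✓  0≤6≤14 ✓
Π(2lᵢ+1) = 15×15×13 = 2925
triangle coeff Δ(7,7,6) = 1/2444321880
Σ_t [1,7]: t=1:−1/2612736000 t=2:+1/20736000 t=3:−1/1658880 t=4:+1/746496 t=5:−1/1658880 t=6:+1/20736000 t=7:−1/2612736000 = 1/4354560
(3j)²=1000/138567 [(7 7 6; 0 0 0)], sign=+1
Σ_t [4,5]: t=4:+1/49766400 t=5:−1/62208000 = 1/248832000
(3j)²=21/20995 [(7 7 6; -3 -2 5)], sign=-1
⇒ 4πI² = 315000/14919047
I = (-1)√(315000/14919047/(4π)) = -0.04099018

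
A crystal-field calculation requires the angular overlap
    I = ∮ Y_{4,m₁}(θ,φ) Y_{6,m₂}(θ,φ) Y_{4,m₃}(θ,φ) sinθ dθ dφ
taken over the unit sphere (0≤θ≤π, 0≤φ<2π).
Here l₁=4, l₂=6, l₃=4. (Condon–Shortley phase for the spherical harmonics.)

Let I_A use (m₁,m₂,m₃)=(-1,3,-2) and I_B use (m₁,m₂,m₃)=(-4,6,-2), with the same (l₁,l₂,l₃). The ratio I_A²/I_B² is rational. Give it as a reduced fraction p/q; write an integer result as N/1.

35/88

Shared (l₁,l₂,l₃)=(4,6,4): N and (l;000)² cancel in I_A²/I_B².
A: Δ = 6!·2!·6!/15! = 1/1261260; Racah Σ t=3..5: t=3:−1/51840 t=4:+1/5760 t=5:−1/11520 = 7/103680; ⇒ 3j(4 6 4; -1 3 -2)² = 7/858, sgn +1
B: Δ = 6!·2!·6!/15! = 1/1261260; Racah Σ t=6..6: t=6:+1/1036800 = 1/1036800; ⇒ 3j(4 6 4; -4 6 -2)² = 4/195, sgn +1
I_A²/I_B² = (7/858)/(4/195) = 35/88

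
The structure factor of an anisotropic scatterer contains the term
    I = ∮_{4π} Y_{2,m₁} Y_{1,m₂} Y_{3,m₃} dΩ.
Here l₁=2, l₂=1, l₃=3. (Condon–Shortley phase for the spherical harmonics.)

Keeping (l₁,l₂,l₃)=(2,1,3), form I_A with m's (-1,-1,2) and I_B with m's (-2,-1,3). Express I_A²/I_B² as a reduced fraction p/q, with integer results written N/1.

2/3

Shared (l₁,l₂,l₃)=(2,1,3): N and (l;000)² cancel in I_A²/I_B².
A: Δ = 0!·4!·2!/7! = 1/105; Racah Σ t=0..0: t=0:+1/12 = 1/12; ⇒ 3j(2 1 3; -1 -1 2)² = 2/21, sgn -1
B: Δ = 0!·4!·2!/7! = 1/105; Racah Σ t=0..0: t=0:+1/48 = 1/48; ⇒ 3j(2 1 3; -2 -1 3)² = 1/7, sgn +1
I_A²/I_B² = (2/21)/(1/7) = 2/3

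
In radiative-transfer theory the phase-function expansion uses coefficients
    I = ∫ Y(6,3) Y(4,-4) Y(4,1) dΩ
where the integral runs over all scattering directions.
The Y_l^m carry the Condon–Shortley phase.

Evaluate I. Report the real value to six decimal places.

0.155830

Rules hold: Σm=0, L=14 even, 2≤4≤10.
N = 13·9·9 = 1053
Δ = 6!·6!·2!/15! = 1/1261260
Racah Σ t=2..4: t=2:+1/4608 t=3:−1/1296 t=4:+1/4608 = -7/20736
⇒ 3j(6 4 4; 0 0 0)² = 20/1287, sgn -1
Racah Σ t=0..0: t=0:+1/51840 = 1/51840
⇒ 3j(6 4 4; 3 -4 1)² = 8/429, sgn -1
4πI² = N·(3j₀)²·(3jₘ)² = 480/1573
I = +1·√(0.305149/4π) = 0.15583009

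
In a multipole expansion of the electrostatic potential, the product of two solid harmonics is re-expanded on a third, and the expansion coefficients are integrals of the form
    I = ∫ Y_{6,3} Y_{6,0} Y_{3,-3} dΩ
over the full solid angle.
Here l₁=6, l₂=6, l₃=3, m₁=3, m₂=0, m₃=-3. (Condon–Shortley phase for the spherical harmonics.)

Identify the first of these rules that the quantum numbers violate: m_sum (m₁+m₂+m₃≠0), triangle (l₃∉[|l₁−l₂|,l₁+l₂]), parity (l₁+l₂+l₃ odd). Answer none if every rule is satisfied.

parity

Σmᵢ = 0  ✓
l₃∈[|l₁−l₂|,l₁+l₂]=[0,12], have l₃=3  ✓
Σlᵢ = 15 ⇒ odd  ✗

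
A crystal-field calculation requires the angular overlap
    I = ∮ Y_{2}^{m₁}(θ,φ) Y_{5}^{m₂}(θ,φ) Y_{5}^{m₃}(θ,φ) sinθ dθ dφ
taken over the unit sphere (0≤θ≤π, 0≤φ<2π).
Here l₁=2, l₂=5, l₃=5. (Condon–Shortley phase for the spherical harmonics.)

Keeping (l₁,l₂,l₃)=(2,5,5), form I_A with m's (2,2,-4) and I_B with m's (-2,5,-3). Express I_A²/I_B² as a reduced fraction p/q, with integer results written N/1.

Same 2,5,5: normalisation and zero-m 3j drop out of the ratio.
A: Δ: 2! 2! 8! / 13! → 1/38610; sum: t=0:+1/20160 = 1/20160; 3j²(2 5 5; 2 2 -4) = Δ·Π!·Σ² = 12/715  (sign -1)
B: Δ: 2! 2! 8! / 13! → 1/38610; sum: t=2:+1/161280 = 1/161280; 3j²(2 5 5; -2 5 -3) = Δ·Π!·Σ² = 1/143  (sign +1)
I_A²/I_B² = (12/715)/(1/143) = 12/5

12/5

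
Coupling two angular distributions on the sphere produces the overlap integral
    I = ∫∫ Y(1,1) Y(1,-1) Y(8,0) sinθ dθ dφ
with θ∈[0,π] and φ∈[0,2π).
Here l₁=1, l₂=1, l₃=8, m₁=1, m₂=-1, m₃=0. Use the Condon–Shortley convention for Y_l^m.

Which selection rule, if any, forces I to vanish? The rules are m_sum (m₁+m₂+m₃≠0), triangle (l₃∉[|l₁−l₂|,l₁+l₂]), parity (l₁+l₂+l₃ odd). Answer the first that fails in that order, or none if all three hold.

triangle

m₁+m₂+m₃ = 1 − 1 + 0 = 0  ✓
triangle: |1−1|=0 ≤ l₃=8 ≤ 1+1=2  ✗
parity: l₁+l₂+l₃ = 10 is even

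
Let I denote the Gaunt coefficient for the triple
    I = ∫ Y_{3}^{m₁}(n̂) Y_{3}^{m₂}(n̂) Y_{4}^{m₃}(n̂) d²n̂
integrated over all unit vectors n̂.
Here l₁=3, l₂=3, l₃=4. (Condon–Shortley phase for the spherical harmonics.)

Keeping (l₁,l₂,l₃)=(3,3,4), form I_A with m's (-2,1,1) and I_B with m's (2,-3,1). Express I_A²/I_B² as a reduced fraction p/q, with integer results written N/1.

Same 3,3,4: normalisation and zero-m 3j drop out of the ratio.
A: Δ: 2! 4! 4! / 11! → 1/34650; sum: t=1:−1/144 t=2:+1/48 = 1/72; 3j²(3 3 4; -2 1 1) = Δ·Π!·Σ² = 16/693  (sign -1)
B: Δ: 2! 4! 4! / 11! → 1/34650; sum: t=0:+1/288 = 1/288; 3j²(3 3 4; 2 -3 1) = Δ·Π!·Σ² = 5/231  (sign -1)
I_A²/I_B² = (16/693)/(5/231) = 16/15

16/15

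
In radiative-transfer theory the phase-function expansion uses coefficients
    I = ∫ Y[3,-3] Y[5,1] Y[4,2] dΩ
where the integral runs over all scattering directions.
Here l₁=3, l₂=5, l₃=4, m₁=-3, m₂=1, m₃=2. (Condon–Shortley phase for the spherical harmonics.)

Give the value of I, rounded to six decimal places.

Rules hold: Σm=0, L=12 even, 2≤4≤8.
N = 7·11·9 = 693
Δ = 4!·2!·6!/13! = 1/180180
Racah Σ t=1..3: t=1:−1/576 t=2:+1/144 t=3:−1/576 = 1/288
⇒ 3j(3 5 4; 0 0 0)² = 20/1001, sgn +1
Racah Σ t=4..4: t=4:+1/2304 = 1/2304
⇒ 3j(3 5 4; -3 1 2)² = 75/4004, sgn +1
4πI² = N·(3j₀)²·(3jₘ)² = 3375/13013
I = +1·√(0.259356/4π) = 0.14366244

0.143662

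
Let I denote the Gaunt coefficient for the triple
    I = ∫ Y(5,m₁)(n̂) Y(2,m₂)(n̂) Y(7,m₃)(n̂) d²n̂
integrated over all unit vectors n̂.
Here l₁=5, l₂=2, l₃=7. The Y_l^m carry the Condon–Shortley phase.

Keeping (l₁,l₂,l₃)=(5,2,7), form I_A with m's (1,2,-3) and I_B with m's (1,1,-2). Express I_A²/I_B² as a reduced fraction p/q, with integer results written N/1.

1/2

l's match ⇒ only the (l;m) 3-j factors differ between A and B.
A: triangle coeff Δ(5,2,7) = 1/15015; Σ_t [0,0]: t=0:+1/414720 = 1/414720; (3j)²=2/143 [(5 2 7; 1 2 -3)], sign=+1
B: triangle coeff Δ(5,2,7) = 1/15015; Σ_t [0,0]: t=0:+1/103680 = 1/103680; (3j)²=4/143 [(5 2 7; 1 1 -2)], sign=-1
I_A²/I_B² = (2/143)/(4/143) = 1/2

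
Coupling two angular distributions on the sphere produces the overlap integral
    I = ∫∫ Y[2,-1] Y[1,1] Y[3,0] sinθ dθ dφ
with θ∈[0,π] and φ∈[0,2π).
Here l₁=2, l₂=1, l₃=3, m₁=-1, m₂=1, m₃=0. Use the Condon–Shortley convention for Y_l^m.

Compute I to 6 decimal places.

0.143048

Rules hold: Σm=0, L=6 even, 1≤3≤3.
N = 5·3·7 = 105
Δ = 0!·4!·2!/7! = 1/105
Racah Σ t=0..0: t=0:+1/4 = 1/4
⇒ 3j(2 1 3; 0 0 0)² = 3/35, sgn -1
Racah Σ t=0..0: t=0:+1/12 = 1/12
⇒ 3j(2 1 3; -1 1 0)² = 1/35, sgn -1
4πI² = N·(3j₀)²·(3jₘ)² = 9/35
I = +1·√(0.257143/4π) = 0.14304817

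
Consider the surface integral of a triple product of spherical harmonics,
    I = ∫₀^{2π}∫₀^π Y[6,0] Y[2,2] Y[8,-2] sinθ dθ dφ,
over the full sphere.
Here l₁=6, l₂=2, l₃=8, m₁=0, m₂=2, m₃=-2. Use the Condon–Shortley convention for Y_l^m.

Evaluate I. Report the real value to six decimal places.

Rules hold: Σm=0, L=16 even, 4≤8≤8.
N = 13·5·17 = 1105
Δ = 0!·12!·4!/17! = 1/30940
Racah Σ t=0..0: t=0:+1/2073600 = 1/2073600
⇒ 3j(6 2 8; 0 0 0)² = 28/1105, sgn +1
Racah Σ t=0..0: t=0:+1/12441600 = 1/12441600
⇒ 3j(6 2 8; 0 2 -2)² = 3/442, sgn +1
4πI² = N·(3j₀)²·(3jₘ)² = 42/221
I = +1·√(0.190045/4π) = 0.12297691

0.122977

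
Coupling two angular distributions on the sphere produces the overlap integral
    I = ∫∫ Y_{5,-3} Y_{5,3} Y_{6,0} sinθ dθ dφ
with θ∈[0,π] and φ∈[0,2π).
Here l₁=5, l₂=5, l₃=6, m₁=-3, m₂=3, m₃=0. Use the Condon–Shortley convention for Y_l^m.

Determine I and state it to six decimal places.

Rules hold: Σm=0, L=16 even, 0≤6≤10.
N = 11·11·13 = 1573
Δ = 4!·6!·6!/17! = 1/28588560
Racah Σ t=0..4: t=0:+1/345600 t=1:−1/13824 t=2:+1/5184 t=3:−1/13824 t=4:+1/345600 = 7/129600
⇒ 3j(5 5 6; 0 0 0)² = 80/7293, sgn +1
Racah Σ t=2..4: t=2:+1/2073600 t=3:−1/86400 t=4:+1/55296 = 29/4147200
⇒ 3j(5 5 6; -3 3 0)² = 841/145860, sgn +1
4πI² = N·(3j₀)²·(3jₘ)² = 3364/33813
I = +1·√(0.0994884/4π) = 0.08897771

0.088978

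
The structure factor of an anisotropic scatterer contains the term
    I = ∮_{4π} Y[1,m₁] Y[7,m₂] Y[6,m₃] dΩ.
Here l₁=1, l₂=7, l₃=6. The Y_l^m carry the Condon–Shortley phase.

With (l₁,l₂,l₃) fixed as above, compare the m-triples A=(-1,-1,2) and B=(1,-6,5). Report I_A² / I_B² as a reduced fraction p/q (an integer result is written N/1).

l's match ⇒ only the (l;m) 3-j factors differ between A and B.
A: triangle coeff Δ(1,7,6) = 1/1365; Σ_t [2,2]: t=2:+1/1935360 = 1/1935360; (3j)²=1/91 [(1 7 6; -1 -1 2)], sign=+1
B: triangle coeff Δ(1,7,6) = 1/1365; Σ_t [0,0]: t=0:+1/79833600 = 1/79833600; (3j)²=2/35 [(1 7 6; 1 -6 5)], sign=-1
I_A²/I_B² = (1/91)/(2/35) = 5/26

5/26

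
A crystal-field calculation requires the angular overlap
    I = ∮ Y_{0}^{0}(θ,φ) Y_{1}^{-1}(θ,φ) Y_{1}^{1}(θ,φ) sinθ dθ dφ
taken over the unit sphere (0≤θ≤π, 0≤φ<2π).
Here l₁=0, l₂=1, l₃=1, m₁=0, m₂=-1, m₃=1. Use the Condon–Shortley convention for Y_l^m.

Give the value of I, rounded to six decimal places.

Checks pass: Σm=0; 2 even; l₃=1∈[1,1].
(2·0+1)(2·1+1)(2·1+1) = 9
Δ: 0! 0! 2! / 3! → 1/3
sum: t=0:+1/1 = 1/1
3j²(0 1 1; 0 0 0) = Δ·Π!·Σ² = 1/3  (sign -1)
sum: t=0:+1/2 = 1/2
3j²(0 1 1; 0 -1 1) = Δ·Π!·Σ² = 1/3  (sign +1)
combine: 4πI² = 9·1/3·1/3 = 1/1
take √, sign -1: I = -0.28209479

-0.282095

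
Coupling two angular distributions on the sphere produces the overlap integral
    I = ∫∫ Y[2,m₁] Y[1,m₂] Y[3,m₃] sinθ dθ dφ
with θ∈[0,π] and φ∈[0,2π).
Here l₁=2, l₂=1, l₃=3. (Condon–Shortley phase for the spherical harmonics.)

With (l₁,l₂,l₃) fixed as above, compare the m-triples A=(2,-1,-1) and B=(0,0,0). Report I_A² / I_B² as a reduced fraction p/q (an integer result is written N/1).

l's match ⇒ only the (l;m) 3-j factors differ between A and B.
A: triangle coeff Δ(2,1,3) = 1/105; Σ_t [0,0]: t=0:+1/48 = 1/48; (3j)²=1/105 [(2 1 3; 2 -1 -1)], sign=+1
B: triangle coeff Δ(2,1,3) = 1/105; Σ_t [0,0]: t=0:+1/4 = 1/4; (3j)²=3/35 [(2 1 3; 0 0 0)], sign=-1
I_A²/I_B² = (1/105)/(3/35) = 1/9

1/9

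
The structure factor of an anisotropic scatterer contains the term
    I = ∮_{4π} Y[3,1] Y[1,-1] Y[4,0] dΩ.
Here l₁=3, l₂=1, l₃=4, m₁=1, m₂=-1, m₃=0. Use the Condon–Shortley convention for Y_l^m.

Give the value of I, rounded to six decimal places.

0.150786

Checks pass: Σm=0; 8 even; l₃=4∈[2,4].
(2·3+1)(2·1+1)(2·4+1) = 189
Δ: 0! 6! 2! / 9! → 1/252
sum: t=0:+1/36 = 1/36
3j²(3 1 4; 0 0 0) = Δ·Π!·Σ² = 4/63  (sign +1)
sum: t=0:+1/96 = 1/96
3j²(3 1 4; 1 -1 0) = Δ·Π!·Σ² = 1/42  (sign +1)
combine: 4πI² = 189·4/63·1/42 = 2/7
take √, sign +1: I = 0.15078601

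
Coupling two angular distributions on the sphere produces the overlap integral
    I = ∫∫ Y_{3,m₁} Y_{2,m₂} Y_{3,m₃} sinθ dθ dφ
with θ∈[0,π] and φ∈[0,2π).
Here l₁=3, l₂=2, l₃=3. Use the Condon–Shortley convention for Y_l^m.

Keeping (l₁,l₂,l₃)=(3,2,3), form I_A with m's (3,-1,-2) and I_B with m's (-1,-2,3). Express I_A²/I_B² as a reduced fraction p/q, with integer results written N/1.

Same 3,2,3: normalisation and zero-m 3j drop out of the ratio.
A: Δ: 2! 4! 2! / 9! → 1/3780; sum: t=0:+1/48 = 1/48; 3j²(3 2 3; 3 -1 -2) = Δ·Π!·Σ² = 5/84  (sign -1)
B: Δ: 2! 4! 2! / 9! → 1/3780; sum: t=0:+1/96 = 1/96; 3j²(3 2 3; -1 -2 3) = Δ·Π!·Σ² = 1/42  (sign +1)
I_A²/I_B² = (5/84)/(1/42) = 5/2

5/2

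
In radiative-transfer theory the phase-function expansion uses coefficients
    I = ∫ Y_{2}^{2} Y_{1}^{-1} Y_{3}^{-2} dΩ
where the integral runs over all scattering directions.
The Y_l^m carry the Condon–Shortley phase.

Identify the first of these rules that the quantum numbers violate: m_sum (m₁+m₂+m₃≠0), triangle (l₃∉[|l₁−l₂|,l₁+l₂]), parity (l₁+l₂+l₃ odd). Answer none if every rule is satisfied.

m₁+m₂+m₃ = 2 − 1 − 2 = -1  ✗
triangle: |2−1|=1 ≤ l₃=3 ≤ 2+1=3
parity: l₁+l₂+l₃ = 6 is even

m_sum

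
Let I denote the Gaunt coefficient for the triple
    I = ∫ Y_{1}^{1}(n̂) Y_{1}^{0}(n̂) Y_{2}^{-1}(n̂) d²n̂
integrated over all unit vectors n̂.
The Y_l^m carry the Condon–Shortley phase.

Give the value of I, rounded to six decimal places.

-0.218510

m-sum 0 ✓  L=4 even ✓  0≤2≤2 ✓
Π(2lᵢ+1) = 3×3×5 = 45
triangle coeff Δ(1,1,2) = 1/30
Σ_t [0,0]: t=0:+1/1 = 1/1
(3j)²=2/15 [(1 1 2; 0 0 0)], sign=+1
Σ_t [0,0]: t=0:+1/2 = 1/2
(3j)²=1/10 [(1 1 2; 1 0 -1)], sign=-1
⇒ 4πI² = 3/5
I = (-1)√(3/5/(4π)) = -0.21850969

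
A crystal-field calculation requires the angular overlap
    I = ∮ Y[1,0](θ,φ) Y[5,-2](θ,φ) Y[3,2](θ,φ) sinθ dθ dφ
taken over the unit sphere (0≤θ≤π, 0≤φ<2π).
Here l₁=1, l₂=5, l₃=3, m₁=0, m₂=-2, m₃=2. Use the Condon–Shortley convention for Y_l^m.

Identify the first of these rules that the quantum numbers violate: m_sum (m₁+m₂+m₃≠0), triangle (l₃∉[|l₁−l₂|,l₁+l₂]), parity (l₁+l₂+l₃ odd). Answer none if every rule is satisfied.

m₁+m₂+m₃ = 0 − 2 + 2 = 0  ✓
triangle: |1−5|=4 ≤ l₃=3 ≤ 1+5=6  ✗
parity: l₁+l₂+l₃ = 9 is odd

triangle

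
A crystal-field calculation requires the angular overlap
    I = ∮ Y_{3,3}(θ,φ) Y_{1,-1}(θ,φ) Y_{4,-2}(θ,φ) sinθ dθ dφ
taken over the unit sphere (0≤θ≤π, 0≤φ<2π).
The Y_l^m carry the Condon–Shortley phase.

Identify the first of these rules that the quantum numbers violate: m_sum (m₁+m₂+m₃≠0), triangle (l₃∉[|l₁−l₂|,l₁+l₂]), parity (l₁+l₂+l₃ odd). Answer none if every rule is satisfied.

none

m₁+m₂+m₃ = 3 − 1 − 2 = 0  ✓
triangle: |3−1|=2 ≤ l₃=4 ≤ 3+1=4  ✓
parity: l₁+l₂+l₃ = 8 is even  ✓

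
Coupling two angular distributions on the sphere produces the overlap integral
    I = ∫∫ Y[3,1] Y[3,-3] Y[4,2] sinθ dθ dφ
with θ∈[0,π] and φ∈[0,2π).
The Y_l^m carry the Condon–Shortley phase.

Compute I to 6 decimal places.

Rules hold: Σm=0, L=10 even, 0≤4≤6.
N = 7·7·9 = 441
Δ = 2!·4!·4!/11! = 1/34650
Racah Σ t=0..2: t=0:+1/72 t=1:−1/16 t=2:+1/72 = -5/144
⇒ 3j(3 3 4; 0 0 0)² = 2/77, sgn -1
Racah Σ t=0..0: t=0:+1/192 = 1/192
⇒ 3j(3 3 4; 1 -3 2)² = 3/77, sgn +1
4πI² = N·(3j₀)²·(3jₘ)² = 54/121
I = -1·√(0.446281/4π) = -0.18845135

-0.188451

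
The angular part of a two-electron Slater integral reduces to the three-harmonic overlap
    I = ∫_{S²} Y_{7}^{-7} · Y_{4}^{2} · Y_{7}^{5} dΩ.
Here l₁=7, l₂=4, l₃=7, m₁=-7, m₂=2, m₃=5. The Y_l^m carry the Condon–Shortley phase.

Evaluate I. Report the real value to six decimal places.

Checks pass: Σm=0; 18 even; l₃=7∈[3,11].
(2·7+1)(2·4+1)(2·7+1) = 2025
Δ: 4! 10! 4! / 19! → 1/58198140
sum: t=0:+1/17418240 t=1:−1/622080 t=2:+1/230400 t=3:−1/622080 t=4:+1/17418240 = 1/806400
3j²(7 4 7; 0 0 0) = Δ·Π!·Σ² = 2268/230945  (sign -1)
sum: t=4:+1/348364800 = 1/348364800
3j²(7 4 7; -7 2 5) = Δ·Π!·Σ² = 11/646  (sign +1)
combine: 4πI² = 2025·2268/230945·11/646 = 459270/1356277
take √, sign -1: I = -0.16415530

-0.164155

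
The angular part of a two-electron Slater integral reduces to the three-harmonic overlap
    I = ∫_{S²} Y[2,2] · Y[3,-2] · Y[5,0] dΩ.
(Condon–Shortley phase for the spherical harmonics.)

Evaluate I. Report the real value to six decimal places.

Checks pass: Σm=0; 10 even; l₃=5∈[1,5].
(2·2+1)(2·3+1)(2·5+1) = 385
Δ: 0! 4! 6! / 11! → 1/2310
sum: t=0:+1/144 = 1/144
3j²(2 3 5; 0 0 0) = Δ·Π!·Σ² = 10/231  (sign -1)
sum: t=0:+1/2880 = 1/2880
3j²(2 3 5; 2 -2 0) = Δ·Π!·Σ² = 1/462  (sign -1)
combine: 4πI² = 385·10/231·1/462 = 25/693
take √, sign +1: I = 0.05357948

0.053579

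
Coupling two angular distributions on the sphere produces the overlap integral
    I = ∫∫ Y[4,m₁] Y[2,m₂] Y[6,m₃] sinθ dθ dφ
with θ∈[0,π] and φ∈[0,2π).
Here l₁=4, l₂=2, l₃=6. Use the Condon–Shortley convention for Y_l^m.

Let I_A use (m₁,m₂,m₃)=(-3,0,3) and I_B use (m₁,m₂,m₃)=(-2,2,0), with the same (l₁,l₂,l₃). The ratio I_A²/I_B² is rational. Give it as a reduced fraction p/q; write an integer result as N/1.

36/5

l's match ⇒ only the (l;m) 3-j factors differ between A and B.
A: triangle coeff Δ(4,2,6) = 1/6435; Σ_t [0,0]: t=0:+1/20160 = 1/20160; (3j)²=12/715 [(4 2 6; -3 0 3)], sign=-1
B: triangle coeff Δ(4,2,6) = 1/6435; Σ_t [0,0]: t=0:+1/34560 = 1/34560; (3j)²=1/429 [(4 2 6; -2 2 0)], sign=+1
I_A²/I_B² = (12/715)/(1/429) = 36/5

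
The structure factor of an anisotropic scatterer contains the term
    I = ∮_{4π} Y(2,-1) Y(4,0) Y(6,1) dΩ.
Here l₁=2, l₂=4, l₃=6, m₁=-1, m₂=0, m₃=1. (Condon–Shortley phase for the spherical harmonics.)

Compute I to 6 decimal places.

-0.210395

m-sum 0 ✓  L=12 even ✓  2≤6≤6 ✓
Π(2lᵢ+1) = 5×9×13 = 585
triangle coeff Δ(2,4,6) = 1/6435
Σ_t [0,0]: t=0:+1/2304 = 1/2304
(3j)²=5/143 [(2 4 6; 0 0 0)], sign=+1
Σ_t [0,0]: t=0:+1/3456 = 1/3456
(3j)²=35/1287 [(2 4 6; -1 0 1)], sign=-1
⇒ 4πI² = 875/1573
I = (-1)√(875/1573/(4π)) = -0.21039467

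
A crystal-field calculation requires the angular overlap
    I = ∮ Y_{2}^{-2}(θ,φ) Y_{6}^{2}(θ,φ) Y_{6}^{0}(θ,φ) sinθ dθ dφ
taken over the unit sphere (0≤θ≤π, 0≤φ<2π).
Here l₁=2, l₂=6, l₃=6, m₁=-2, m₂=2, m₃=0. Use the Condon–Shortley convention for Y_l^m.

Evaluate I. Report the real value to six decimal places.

-0.191909

m-sum 0 ✓  L=14 even ✓  4≤6≤8 ✓
Π(2lᵢ+1) = 5×13×13 = 845
triangle coeff Δ(2,6,6) = 1/90090
Σ_t [0,2]: t=0:+1/69120 t=1:−1/14400 t=2:+1/69120 = -7/172800
(3j)²=14/715 [(2 6 6; 0 0 0)], sign=-1
Σ_t [2,2]: t=2:+1/69120 = 1/69120
(3j)²=4/143 [(2 6 6; -2 2 0)], sign=+1
⇒ 4πI² = 56/121
I = (-1)√(56/121/(4π)) = -0.19190947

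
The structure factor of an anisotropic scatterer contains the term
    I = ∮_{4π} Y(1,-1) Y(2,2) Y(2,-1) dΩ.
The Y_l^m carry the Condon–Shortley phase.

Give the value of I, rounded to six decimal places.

0.000000

Σlᵢ=5 odd — θ-integrand is odd under cosθ→−cosθ; I=0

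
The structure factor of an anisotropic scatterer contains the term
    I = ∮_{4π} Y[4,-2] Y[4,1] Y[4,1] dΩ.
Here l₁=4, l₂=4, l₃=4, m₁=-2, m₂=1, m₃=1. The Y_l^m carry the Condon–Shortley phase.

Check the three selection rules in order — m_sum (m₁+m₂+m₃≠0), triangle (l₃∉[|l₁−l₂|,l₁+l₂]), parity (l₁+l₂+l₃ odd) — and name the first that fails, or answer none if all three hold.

Σmᵢ = 0  ✓
l₃∈[|l₁−l₂|,l₁+l₂]=[0,8], have l₃=4  ✓
Σlᵢ = 12 ⇒ even  ✓

none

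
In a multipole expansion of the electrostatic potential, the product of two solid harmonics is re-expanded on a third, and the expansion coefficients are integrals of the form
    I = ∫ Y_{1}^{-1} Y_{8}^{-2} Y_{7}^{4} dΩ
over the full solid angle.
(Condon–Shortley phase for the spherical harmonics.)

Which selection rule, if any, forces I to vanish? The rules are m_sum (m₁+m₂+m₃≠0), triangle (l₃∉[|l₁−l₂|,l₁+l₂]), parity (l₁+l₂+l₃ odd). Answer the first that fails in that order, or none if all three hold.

m_sum

Σmᵢ = 1  ✗
l₃∈[|l₁−l₂|,l₁+l₂]=[7,9], have l₃=7
Σlᵢ = 16 ⇒ even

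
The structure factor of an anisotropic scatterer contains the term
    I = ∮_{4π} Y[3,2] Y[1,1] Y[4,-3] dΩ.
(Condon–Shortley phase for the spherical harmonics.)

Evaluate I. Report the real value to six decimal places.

Rules hold: Σm=0, L=8 even, 2≤4≤4.
N = 7·3·9 = 189
Δ = 0!·6!·2!/9! = 1/252
Racah Σ t=0..0: t=0:+1/36 = 1/36
⇒ 3j(3 1 4; 0 0 0)² = 4/63, sgn +1
Racah Σ t=0..0: t=0:+1/240 = 1/240
⇒ 3j(3 1 4; 2 1 -3)² = 1/12, sgn -1
4πI² = N·(3j₀)²·(3jₘ)² = 1/1
I = -1·√(1/4π) = -0.28209479

-0.282095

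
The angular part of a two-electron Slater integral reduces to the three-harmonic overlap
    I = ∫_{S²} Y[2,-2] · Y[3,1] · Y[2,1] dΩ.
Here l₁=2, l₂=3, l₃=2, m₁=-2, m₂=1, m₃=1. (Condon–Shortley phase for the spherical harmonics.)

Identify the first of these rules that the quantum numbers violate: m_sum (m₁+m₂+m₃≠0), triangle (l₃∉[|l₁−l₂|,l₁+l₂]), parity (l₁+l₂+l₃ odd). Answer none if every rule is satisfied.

parity

m₁+m₂+m₃ = -2 + 1 + 1 = 0  ✓
triangle: |2−3|=1 ≤ l₃=2 ≤ 2+3=5  ✓
parity: l₁+l₂+l₃ = 7 is odd  ✗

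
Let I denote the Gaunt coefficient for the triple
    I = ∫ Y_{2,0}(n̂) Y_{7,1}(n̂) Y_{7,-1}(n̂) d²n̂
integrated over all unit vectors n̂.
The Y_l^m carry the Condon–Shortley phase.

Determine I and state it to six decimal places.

-0.151274

Rules hold: Σm=0, L=16 even, 5≤7≤9.
N = 5·15·15 = 1125
Δ = 2!·2!·12!/17! = 1/185640
Racah Σ t=0..2: t=0:+1/2419200 t=1:−1/518400 t=2:+1/2419200 = -1/907200
⇒ 3j(2 7 7; 0 0 0)² = 56/3315, sgn +1
Racah Σ t=0..2: t=0:+1/3870720 t=1:−1/604800 t=2:+1/2073600 = -53/58060800
⇒ 3j(2 7 7; 0 1 -1)² = 2809/185640, sgn -1
4πI² = N·(3j₀)²·(3jₘ)² = 14045/48841
I = -1·√(0.287566/4π) = -0.15127378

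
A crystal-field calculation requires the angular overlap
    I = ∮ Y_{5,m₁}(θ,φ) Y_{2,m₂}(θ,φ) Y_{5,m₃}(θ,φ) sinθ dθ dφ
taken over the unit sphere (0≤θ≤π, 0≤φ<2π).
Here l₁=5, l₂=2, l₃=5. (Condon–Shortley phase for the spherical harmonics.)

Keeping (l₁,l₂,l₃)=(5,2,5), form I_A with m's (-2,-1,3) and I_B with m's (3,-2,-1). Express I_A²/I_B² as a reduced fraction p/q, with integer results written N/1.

25/28

l's match ⇒ only the (l;m) 3-j factors differ between A and B.
A: triangle coeff Δ(5,2,5) = 1/38610; Σ_t [0,1]: t=0:+1/10080 t=1:−1/2880 = -1/4032; (3j)²=10/429 [(5 2 5; -2 -1 3)], sign=-1
B: triangle coeff Δ(5,2,5) = 1/38610; Σ_t [0,0]: t=0:+1/5760 = 1/5760; (3j)²=56/2145 [(5 2 5; 3 -2 -1)], sign=+1
I_A²/I_B² = (10/429)/(56/2145) = 25/28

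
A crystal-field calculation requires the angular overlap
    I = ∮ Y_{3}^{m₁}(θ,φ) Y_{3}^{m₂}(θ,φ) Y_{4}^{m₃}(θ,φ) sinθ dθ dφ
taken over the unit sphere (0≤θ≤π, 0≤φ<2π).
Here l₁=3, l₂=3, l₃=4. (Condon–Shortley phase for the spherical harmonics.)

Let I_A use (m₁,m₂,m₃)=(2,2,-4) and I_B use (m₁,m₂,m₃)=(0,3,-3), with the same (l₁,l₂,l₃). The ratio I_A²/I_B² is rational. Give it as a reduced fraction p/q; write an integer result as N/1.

l's match ⇒ only the (l;m) 3-j factors differ between A and B.
A: triangle coeff Δ(3,3,4) = 1/34650; Σ_t [1,1]: t=1:−1/576 = -1/576; (3j)²=5/99 [(3 3 4; 2 2 -4)], sign=-1
B: triangle coeff Δ(3,3,4) = 1/34650; Σ_t [2,2]: t=2:+1/288 = 1/288; (3j)²=1/22 [(3 3 4; 0 3 -3)], sign=-1
I_A²/I_B² = (5/99)/(1/22) = 10/9

10/9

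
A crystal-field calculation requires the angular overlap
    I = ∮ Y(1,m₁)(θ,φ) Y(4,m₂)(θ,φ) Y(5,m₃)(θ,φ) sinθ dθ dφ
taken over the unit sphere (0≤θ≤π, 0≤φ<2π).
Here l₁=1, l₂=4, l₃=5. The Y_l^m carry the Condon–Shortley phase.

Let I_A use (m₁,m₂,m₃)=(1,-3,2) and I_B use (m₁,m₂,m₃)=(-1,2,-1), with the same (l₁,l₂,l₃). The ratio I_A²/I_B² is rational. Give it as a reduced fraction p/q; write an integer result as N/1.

Shared (l₁,l₂,l₃)=(1,4,5): N and (l;000)² cancel in I_A²/I_B².
A: Δ = 0!·2!·8!/11! = 1/495; Racah Σ t=0..0: t=0:+1/10080 = 1/10080; ⇒ 3j(1 4 5; 1 -3 2)² = 1/165, sgn -1
B: Δ = 0!·2!·8!/11! = 1/495; Racah Σ t=0..0: t=0:+1/2880 = 1/2880; ⇒ 3j(1 4 5; -1 2 -1)² = 2/165, sgn +1
I_A²/I_B² = (1/165)/(2/165) = 1/2

1/2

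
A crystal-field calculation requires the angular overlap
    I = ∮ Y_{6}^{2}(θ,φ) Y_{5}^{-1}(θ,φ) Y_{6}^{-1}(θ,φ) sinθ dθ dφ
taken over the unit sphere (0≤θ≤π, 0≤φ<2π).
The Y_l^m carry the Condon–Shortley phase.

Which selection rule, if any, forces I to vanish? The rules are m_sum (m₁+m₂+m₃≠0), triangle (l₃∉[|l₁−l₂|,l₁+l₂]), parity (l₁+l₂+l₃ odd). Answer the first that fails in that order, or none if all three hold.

azimuthal sum: 2 − 1 − 1 = 0  ✓
1 ≤ 6 ≤ 11 (triangle on l)  ✓
L = 6 + 5 + 6 = 17 (odd)  ✗

parity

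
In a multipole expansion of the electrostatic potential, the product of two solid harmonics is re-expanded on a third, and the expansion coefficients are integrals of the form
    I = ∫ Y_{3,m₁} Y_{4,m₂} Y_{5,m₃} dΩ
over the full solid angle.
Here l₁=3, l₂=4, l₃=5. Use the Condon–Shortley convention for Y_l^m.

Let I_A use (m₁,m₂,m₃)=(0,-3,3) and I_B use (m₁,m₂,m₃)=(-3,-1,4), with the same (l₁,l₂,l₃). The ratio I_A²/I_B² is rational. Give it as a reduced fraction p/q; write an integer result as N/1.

Shared (l₁,l₂,l₃)=(3,4,5): N and (l;000)² cancel in I_A²/I_B².
A: Δ = 2!·4!·6!/13! = 1/180180; Racah Σ t=0..1: t=0:+1/1440 t=1:−1/2880 = 1/2880; ⇒ 3j(3 4 5; 0 -3 3)² = 7/715, sgn +1
B: Δ = 2!·4!·6!/13! = 1/180180; Racah Σ t=2..2: t=2:+1/5760 = 1/5760; ⇒ 3j(3 4 5; -3 -1 4)² = 9/286, sgn -1
I_A²/I_B² = (7/715)/(9/286) = 14/45

14/45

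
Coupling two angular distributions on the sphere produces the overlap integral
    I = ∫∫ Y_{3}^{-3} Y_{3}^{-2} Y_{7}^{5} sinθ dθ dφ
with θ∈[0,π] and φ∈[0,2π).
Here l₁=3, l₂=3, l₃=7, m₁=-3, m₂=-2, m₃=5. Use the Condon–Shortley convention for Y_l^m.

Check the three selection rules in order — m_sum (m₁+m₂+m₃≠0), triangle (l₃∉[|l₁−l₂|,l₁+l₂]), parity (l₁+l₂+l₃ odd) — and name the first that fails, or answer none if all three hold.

triangle

azimuthal sum: -3 − 2 + 5 = 0  ✓
0 ≤ 7 ≤ 6 (triangle on l)  ✗
L = 3 + 3 + 7 = 13 (odd)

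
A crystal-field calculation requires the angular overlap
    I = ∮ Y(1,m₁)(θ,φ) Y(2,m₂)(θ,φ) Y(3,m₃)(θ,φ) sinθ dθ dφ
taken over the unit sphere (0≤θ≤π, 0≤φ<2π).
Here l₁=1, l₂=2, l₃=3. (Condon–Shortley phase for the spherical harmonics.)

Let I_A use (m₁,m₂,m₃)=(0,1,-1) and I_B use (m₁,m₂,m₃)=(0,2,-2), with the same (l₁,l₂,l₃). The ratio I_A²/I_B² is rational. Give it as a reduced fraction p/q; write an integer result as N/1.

8/5

Shared (l₁,l₂,l₃)=(1,2,3): N and (l;000)² cancel in I_A²/I_B².
A: Δ = 0!·2!·4!/7! = 1/105; Racah Σ t=0..0: t=0:+1/6 = 1/6; ⇒ 3j(1 2 3; 0 1 -1)² = 8/105, sgn +1
B: Δ = 0!·2!·4!/7! = 1/105; Racah Σ t=0..0: t=0:+1/24 = 1/24; ⇒ 3j(1 2 3; 0 2 -2)² = 1/21, sgn -1
I_A²/I_B² = (8/105)/(1/21) = 8/5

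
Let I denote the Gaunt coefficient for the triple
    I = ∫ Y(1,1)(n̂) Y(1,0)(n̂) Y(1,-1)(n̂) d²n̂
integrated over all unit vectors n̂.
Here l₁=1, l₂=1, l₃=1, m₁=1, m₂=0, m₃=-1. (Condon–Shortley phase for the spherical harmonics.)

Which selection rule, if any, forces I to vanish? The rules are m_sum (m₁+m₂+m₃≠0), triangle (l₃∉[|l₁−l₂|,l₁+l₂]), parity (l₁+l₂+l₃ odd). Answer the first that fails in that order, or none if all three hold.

m₁+m₂+m₃ = 1 + 0 − 1 = 0  ✓
triangle: |1−1|=0 ≤ l₃=1 ≤ 1+1=2  ✓
parity: l₁+l₂+l₃ = 3 is odd  ✗

parity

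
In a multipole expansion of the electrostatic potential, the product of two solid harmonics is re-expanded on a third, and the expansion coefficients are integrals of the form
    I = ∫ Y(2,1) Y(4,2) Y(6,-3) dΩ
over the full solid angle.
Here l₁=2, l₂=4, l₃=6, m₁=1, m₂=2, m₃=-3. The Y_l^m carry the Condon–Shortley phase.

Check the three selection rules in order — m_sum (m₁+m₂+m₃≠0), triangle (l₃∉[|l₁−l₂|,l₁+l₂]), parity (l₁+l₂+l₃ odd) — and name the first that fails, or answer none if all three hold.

none

m₁+m₂+m₃ = 1 + 2 − 3 = 0  ✓
triangle: |2−4|=2 ≤ l₃=6 ≤ 2+4=6  ✓
parity: l₁+l₂+l₃ = 12 is even  ✓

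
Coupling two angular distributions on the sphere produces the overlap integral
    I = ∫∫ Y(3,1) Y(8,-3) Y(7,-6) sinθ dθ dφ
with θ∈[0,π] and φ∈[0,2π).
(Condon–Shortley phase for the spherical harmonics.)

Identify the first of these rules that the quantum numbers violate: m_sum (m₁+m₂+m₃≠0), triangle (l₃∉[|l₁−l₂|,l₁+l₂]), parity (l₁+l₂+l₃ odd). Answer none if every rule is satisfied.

azimuthal sum: 1 − 3 − 6 = -8  ✗
5 ≤ 7 ≤ 11 (triangle on l)
L = 3 + 8 + 7 = 18 (even)

m_sum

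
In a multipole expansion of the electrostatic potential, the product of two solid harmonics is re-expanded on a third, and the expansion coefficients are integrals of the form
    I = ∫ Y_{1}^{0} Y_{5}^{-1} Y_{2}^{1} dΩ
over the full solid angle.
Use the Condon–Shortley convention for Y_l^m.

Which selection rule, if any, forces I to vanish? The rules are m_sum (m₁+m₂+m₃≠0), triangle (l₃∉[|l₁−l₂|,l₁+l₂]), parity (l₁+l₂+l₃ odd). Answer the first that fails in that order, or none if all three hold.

triangle

Σmᵢ = 0  ✓
l₃∈[|l₁−l₂|,l₁+l₂]=[4,6], have l₃=2  ✗
Σlᵢ = 8 ⇒ even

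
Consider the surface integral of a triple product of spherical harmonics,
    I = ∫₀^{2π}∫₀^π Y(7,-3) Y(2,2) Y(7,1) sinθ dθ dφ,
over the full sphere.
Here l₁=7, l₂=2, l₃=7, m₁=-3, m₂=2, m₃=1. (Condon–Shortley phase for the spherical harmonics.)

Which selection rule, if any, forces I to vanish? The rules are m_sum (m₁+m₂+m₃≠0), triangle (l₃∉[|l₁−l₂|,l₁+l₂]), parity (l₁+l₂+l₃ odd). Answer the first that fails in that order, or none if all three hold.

m₁+m₂+m₃ = -3 + 2 + 1 = 0  ✓
triangle: |7−2|=5 ≤ l₃=7 ≤ 7+2=9  ✓
parity: l₁+l₂+l₃ = 16 is even  ✓

none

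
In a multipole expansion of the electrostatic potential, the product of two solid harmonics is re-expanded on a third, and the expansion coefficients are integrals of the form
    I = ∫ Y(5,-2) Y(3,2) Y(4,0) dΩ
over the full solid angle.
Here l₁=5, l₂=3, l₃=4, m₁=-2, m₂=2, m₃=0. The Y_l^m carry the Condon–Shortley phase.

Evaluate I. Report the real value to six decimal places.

-0.065427

Checks pass: Σm=0; 12 even; l₃=4∈[2,8].
(2·5+1)(2·3+1)(2·4+1) = 693
Δ: 4! 6! 2! / 13! → 1/180180
sum: t=1:−1/576 t=2:+1/144 t=3:−1/576 = 1/288
3j²(5 3 4; 0 0 0) = Δ·Π!·Σ² = 20/1001  (sign +1)
sum: t=3:−1/576 t=4:+1/864 = -1/1728
3j²(5 3 4; -2 2 0) = Δ·Π!·Σ² = 5/1287  (sign -1)
combine: 4πI² = 693·20/1001·5/1287 = 100/1859
take √, sign -1: I = -0.06542675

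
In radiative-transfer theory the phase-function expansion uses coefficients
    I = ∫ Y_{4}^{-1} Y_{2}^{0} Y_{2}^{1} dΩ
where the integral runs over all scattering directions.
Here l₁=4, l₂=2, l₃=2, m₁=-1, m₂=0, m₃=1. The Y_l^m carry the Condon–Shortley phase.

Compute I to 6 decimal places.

-0.220728

Checks pass: Σm=0; 8 even; l₃=2∈[2,6].
(2·4+1)(2·2+1)(2·2+1) = 225
Δ: 4! 4! 0! / 9! → 1/630
sum: t=2:+1/16 = 1/16
3j²(4 2 2; 0 0 0) = Δ·Π!·Σ² = 2/35  (sign +1)
sum: t=2:+1/24 = 1/24
3j²(4 2 2; -1 0 1) = Δ·Π!·Σ² = 1/21  (sign -1)
combine: 4πI² = 225·2/35·1/21 = 30/49
take √, sign -1: I = -0.22072812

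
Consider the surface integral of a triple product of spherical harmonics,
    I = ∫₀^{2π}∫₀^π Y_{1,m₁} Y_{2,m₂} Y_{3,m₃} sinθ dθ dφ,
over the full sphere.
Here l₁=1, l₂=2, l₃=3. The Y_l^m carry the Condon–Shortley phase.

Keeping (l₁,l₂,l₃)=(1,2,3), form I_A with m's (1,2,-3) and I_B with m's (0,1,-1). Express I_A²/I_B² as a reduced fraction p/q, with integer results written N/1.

15/8

Same 1,2,3: normalisation and zero-m 3j drop out of the ratio.
A: Δ: 0! 2! 4! / 7! → 1/105; sum: t=0:+1/48 = 1/48; 3j²(1 2 3; 1 2 -3) = Δ·Π!·Σ² = 1/7  (sign +1)
B: Δ: 0! 2! 4! / 7! → 1/105; sum: t=0:+1/6 = 1/6; 3j²(1 2 3; 0 1 -1) = Δ·Π!·Σ² = 8/105  (sign +1)
I_A²/I_B² = (1/7)/(8/105) = 15/8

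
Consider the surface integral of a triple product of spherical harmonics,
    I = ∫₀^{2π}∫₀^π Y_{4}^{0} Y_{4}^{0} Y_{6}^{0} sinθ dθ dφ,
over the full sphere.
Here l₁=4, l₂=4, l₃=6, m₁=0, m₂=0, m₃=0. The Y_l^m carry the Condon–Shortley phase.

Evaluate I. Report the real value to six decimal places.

Checks pass: Σm=0; 14 even; l₃=6∈[0,8].
(2·4+1)(2·4+1)(2·6+1) = 1053
Δ: 2! 6! 6! / 15! → 1/1261260
sum: t=0:+1/4608 t=1:−1/1296 t=2:+1/4608 = -7/20736
3j²(4 4 6; 0 0 0) = Δ·Π!·Σ² = 20/1287  (sign -1)
(m-triple is (0,0,0) — same symbol as above.)
combine: 4πI² = 1053·20/1287·20/1287 = 400/1573
take √, sign +1: I = 0.14225276

0.142253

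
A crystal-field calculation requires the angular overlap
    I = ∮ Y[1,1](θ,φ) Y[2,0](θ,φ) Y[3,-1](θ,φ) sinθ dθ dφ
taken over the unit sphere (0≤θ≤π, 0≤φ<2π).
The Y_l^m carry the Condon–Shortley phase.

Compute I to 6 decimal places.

Checks pass: Σm=0; 6 even; l₃=3∈[1,3].
(2·1+1)(2·2+1)(2·3+1) = 105
Δ: 0! 2! 4! / 7! → 1/105
sum: t=0:+1/4 = 1/4
3j²(1 2 3; 0 0 0) = Δ·Π!·Σ² = 3/35  (sign -1)
sum: t=0:+1/8 = 1/8
3j²(1 2 3; 1 0 -1) = Δ·Π!·Σ² = 2/35  (sign +1)
combine: 4πI² = 105·3/35·2/35 = 18/35
take √, sign -1: I = -0.20230066

-0.202301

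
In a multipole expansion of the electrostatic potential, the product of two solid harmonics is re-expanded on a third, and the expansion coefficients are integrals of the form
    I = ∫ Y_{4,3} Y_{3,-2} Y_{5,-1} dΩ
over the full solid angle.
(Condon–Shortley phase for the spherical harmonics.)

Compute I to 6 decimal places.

0.160929

Checks pass: Σm=0; 12 even; l₃=5∈[1,7].
(2·4+1)(2·3+1)(2·5+1) = 693
Δ: 2! 6! 4! / 13! → 1/180180
sum: t=0:+1/576 t=1:−1/144 t=2:+1/576 = -1/288
3j²(4 3 5; 0 0 0) = Δ·Π!·Σ² = 20/1001  (sign +1)
sum: t=0:+1/1440 t=1:−1/17280 = 11/17280
3j²(4 3 5; 3 -2 -1) = Δ·Π!·Σ² = 11/468  (sign +1)
combine: 4πI² = 693·20/1001·11/468 = 55/169
take √, sign +1: I = 0.16092854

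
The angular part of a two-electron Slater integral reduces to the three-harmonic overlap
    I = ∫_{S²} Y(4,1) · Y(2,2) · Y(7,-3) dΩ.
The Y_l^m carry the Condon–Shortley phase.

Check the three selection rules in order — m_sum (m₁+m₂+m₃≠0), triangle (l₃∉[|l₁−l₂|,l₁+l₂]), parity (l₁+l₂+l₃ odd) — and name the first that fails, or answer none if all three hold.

m₁+m₂+m₃ = 1 + 2 − 3 = 0  ✓
triangle: |4−2|=2 ≤ l₃=7 ≤ 4+2=6  ✗
parity: l₁+l₂+l₃ = 13 is odd

triangle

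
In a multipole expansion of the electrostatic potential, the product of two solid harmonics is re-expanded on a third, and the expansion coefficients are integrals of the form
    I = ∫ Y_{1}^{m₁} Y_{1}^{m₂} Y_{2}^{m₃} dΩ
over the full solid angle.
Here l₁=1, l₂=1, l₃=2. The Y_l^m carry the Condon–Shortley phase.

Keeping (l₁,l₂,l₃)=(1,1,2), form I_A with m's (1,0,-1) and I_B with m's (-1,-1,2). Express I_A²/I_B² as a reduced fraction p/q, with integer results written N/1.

1/2

Same 1,1,2: normalisation and zero-m 3j drop out of the ratio.
A: Δ: 0! 2! 2! / 5! → 1/30; sum: t=0:+1/2 = 1/2; 3j²(1 1 2; 1 0 -1) = Δ·Π!·Σ² = 1/10  (sign -1)
B: Δ: 0! 2! 2! / 5! → 1/30; sum: t=0:+1/4 = 1/4; 3j²(1 1 2; -1 -1 2) = Δ·Π!·Σ² = 1/5  (sign +1)
I_A²/I_B² = (1/10)/(1/5) = 1/2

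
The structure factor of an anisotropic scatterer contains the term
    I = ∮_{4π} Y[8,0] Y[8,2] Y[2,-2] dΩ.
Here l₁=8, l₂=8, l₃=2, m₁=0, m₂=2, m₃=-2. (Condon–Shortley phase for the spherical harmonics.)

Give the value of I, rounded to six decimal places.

-0.192440

m-sum 0 ✓  L=18 even ✓  0≤2≤16 ✓
Π(2lᵢ+1) = 17×17×5 = 1445
triangle coeff Δ(8,8,2) = 1/348840
Σ_t [6,8]: t=6:+1/116121600 t=7:−1/25401600 t=8:+1/116121600 = -1/45158400
(3j)²=24/1615 [(8 8 2; 0 0 0)], sign=-1
Σ_t [8,8]: t=8:+1/116121600 = 1/116121600
(3j)²=7/323 [(8 8 2; 0 2 -2)], sign=+1
⇒ 4πI² = 168/361
I = (-1)√(168/361/(4π)) = -0.19244034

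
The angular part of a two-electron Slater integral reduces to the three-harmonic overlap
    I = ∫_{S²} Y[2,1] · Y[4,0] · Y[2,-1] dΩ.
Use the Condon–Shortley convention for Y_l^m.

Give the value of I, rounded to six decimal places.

Checks pass: Σm=0; 8 even; l₃=2∈[2,6].
(2·2+1)(2·4+1)(2·2+1) = 225
Δ: 4! 0! 4! / 9! → 1/630
sum: t=2:+1/16 = 1/16
3j²(2 4 2; 0 0 0) = Δ·Π!·Σ² = 2/35  (sign +1)
sum: t=1:−1/36 = -1/36
3j²(2 4 2; 1 0 -1) = Δ·Π!·Σ² = 8/315  (sign +1)
combine: 4πI² = 225·2/35·8/315 = 16/49
take √, sign +1: I = 0.16119702

0.161197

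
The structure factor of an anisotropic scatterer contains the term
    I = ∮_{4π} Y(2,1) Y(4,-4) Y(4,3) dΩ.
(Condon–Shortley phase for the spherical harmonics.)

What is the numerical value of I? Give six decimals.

Checks pass: Σm=0; 10 even; l₃=4∈[2,6].
(2·2+1)(2·4+1)(2·4+1) = 405
Δ: 2! 2! 6! / 11! → 1/13860
sum: t=0:+1/192 t=1:−1/36 t=2:+1/192 = -5/288
3j²(2 4 4; 0 0 0) = Δ·Π!·Σ² = 20/693  (sign -1)
sum: t=0:+1/1440 = 1/1440
3j²(2 4 4; 1 -4 3) = Δ·Π!·Σ² = 7/165  (sign -1)
combine: 4πI² = 405·20/693·7/165 = 60/121
take √, sign +1: I = 0.19864517

0.198645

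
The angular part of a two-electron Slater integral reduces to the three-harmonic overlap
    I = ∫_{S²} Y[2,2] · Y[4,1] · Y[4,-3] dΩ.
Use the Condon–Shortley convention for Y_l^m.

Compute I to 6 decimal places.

Rules hold: Σm=0, L=10 even, 2≤4≤6.
N = 5·9·9 = 405
Δ = 2!·2!·6!/11! = 1/13860
Racah Σ t=0..2: t=0:+1/192 t=1:−1/36 t=2:+1/192 = -5/288
⇒ 3j(2 4 4; 0 0 0)² = 20/693, sgn -1
Racah Σ t=0..0: t=0:+1/480 = 1/480
⇒ 3j(2 4 4; 2 1 -3)² = 3/110, sgn -1
4πI² = N·(3j₀)²·(3jₘ)² = 270/847
I = +1·√(0.318772/4π) = 0.15927046

0.159270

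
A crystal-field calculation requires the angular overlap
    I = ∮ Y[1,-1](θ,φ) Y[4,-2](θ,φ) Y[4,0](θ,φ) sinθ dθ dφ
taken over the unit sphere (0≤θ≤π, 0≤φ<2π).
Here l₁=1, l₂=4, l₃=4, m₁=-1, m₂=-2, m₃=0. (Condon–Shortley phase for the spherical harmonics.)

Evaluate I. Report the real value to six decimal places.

-1 − 2 + 0 = -3 ≠ 0: azimuthal integral kills it; I = 0

0.000000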